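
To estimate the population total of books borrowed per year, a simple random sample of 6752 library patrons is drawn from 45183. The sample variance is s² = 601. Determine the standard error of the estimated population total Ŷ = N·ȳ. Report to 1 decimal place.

Var(Ŷ) = N²·Var(ȳ) = N²·(1 − n/N)·s²/n.
f = 6752/45183 = 0.14943674; Var(ȳ) = 0.85056326·601/6752 = 0.075709201.
Var(Ŷ) = 45183² · 0.075709201 = 1.545606 × 10^8.
SE(Ŷ) = √(1.545606 × 10^8) = 12432.2.

12432.2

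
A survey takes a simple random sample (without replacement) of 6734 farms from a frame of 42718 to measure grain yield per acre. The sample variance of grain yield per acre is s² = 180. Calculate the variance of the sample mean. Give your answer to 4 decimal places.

Under SRS without replacement, Var(ȳ) = (1 − f)·s²/n with f = n/N = 6734/42718 = 0.15763847.
Var(ȳ) = (1 − 0.15763847)·180/6734 = 0.84236153·0.026730027 = 0.022516346.

0.0225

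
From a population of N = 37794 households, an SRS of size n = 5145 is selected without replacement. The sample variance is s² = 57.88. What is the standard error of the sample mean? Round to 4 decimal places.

0.0986

Under SRS without replacement, Var(ȳ) = (1 − f)·s²/n with f = n/N = 5145/37794 = 0.13613272.
Var(ȳ) = (1 − 0.13613272)·57.88/5145 = 0.86386728·0.011249757 = 0.009718297.
SE(ȳ) = √(0.009718297) = 0.0986.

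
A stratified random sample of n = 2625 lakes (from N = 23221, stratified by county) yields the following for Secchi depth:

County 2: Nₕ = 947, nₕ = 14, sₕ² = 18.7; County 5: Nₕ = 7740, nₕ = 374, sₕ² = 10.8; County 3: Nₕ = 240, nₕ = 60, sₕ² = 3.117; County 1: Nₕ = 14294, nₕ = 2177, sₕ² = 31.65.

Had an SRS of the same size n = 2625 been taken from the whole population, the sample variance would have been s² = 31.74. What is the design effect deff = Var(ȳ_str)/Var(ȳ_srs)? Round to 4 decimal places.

Var(ȳ_str) = Σ Wₕ²(1−fₕ)sₕ²/nₕ with Wₕ = Nₕ/23221:
  County 2: (947/23221)²·(1−14/947)·18.7/14 = 0.0021886855
  County 5: (7740/23221)²·(1−374/7740)·10.8/374 = 0.0030532544
  County 3: (240/23221)²·(1−60/240)·3.117/60 = 4.1620516 × 10^-6
  County 1: (14294/23221)²·(1−2177/14294)·31.65/2177 = 0.0046698436
  → Var(ȳ_str) = 0.0099159456.
Var(ȳ_srs) = (1 − 2625/23221)·31.74/2625 = 0.010724562.
deff = 0.0099159456 / 0.010724562 = 0.9246.

0.9246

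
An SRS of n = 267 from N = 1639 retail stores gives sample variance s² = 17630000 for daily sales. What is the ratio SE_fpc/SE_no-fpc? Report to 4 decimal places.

0.9149

f = n/N = 267/1639 = 0.16290421.
SE_no-fpc = √(s²/n) = 256.96296; SE_fpc = √((1−f)s²/n) = 235.10296.
Ratio = √(1−f) = 0.91492939.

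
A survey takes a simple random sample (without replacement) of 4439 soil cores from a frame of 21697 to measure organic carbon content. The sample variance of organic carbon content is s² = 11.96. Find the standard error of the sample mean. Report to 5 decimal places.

Under SRS without replacement, Var(ȳ) = (1 − f)·s²/n with f = n/N = 4439/21697 = 0.20459050.
Var(ȳ) = (1 − 0.20459050)·11.96/4439 = 0.79540950·0.0026943005 = 0.0021430722.
SE(ȳ) = √(0.0021430722) = 0.04629.

0.04629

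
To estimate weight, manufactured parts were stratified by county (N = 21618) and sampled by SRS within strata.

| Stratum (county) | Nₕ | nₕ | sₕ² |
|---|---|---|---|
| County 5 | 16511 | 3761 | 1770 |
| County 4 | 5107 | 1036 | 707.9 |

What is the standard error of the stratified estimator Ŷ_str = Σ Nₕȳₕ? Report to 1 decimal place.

Var(Ŷ_str) = Σₕ Nₕ²(1 − fₕ)sₕ²/nₕ.
County 5: 16511²·(1 − 3761/16511)·1770/3761 = 9.9072585 × 10^7.
County 4: 5107²·(1 − 1036/5107)·707.9/1036 = 1.4206239 × 10^7.
Sum = 1.1327882 × 10^8.
SE = √(1.1327882 × 10^8) = 10643.3.

10643.3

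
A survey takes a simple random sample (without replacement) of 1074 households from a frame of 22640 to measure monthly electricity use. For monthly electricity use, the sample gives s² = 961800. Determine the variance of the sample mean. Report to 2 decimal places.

853.05

Under SRS without replacement, Var(ȳ) = (1 − f)·s²/n with f = n/N = 1074/22640 = 0.04743816.
Var(ȳ) = (1 − 0.04743816)·961800/1074 = 0.95256184·895.53073 = 853.04839.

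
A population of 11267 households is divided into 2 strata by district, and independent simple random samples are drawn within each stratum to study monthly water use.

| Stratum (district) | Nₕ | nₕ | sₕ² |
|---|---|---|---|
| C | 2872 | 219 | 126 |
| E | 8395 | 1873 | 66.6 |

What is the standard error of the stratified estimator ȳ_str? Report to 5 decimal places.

Var(ȳ_str) = Σₕ Wₕ²(1 − fₕ)sₕ²/nₕ with Wₕ = Nₕ/N, N = 11267.
C: Wₕ = 0.25490370; term = 0.25490370²·(1 − 0.07625348)·126/219 = 0.034532779.
E: Wₕ = 0.74509630; term = 0.74509630²·(1 − 0.22310899)·66.6/1873 = 0.015336327.
Sum = 0.049869106.
SE = √(0.049869106) = 0.22331.

0.22331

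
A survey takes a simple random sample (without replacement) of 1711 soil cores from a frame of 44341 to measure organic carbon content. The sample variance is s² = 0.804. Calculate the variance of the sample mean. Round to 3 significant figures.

4.52 × 10^-4

Under SRS without replacement, Var(ȳ) = (1 − f)·s²/n with f = n/N = 1711/44341 = 0.03858731.
Var(ȳ) = (1 − 0.03858731)·0.804/1711 = 0.96141269·4.6990064 × 10^-4 = 4.5176844 × 10^-4.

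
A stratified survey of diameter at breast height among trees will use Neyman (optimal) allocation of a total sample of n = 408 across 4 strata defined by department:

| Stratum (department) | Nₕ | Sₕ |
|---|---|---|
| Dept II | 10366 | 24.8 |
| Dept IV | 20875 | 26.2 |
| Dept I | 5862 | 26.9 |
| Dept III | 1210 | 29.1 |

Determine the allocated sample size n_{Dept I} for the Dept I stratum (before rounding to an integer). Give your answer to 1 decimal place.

Neyman allocation: nₕ = n·NₕSₕ / Σⱼ NⱼSⱼ.
Σ NⱼSⱼ = 10366·24.8 + 20875·26.2 + 5862·26.9 + 1210·29.1 = 996900.6.
n_{Dept I} = 408·5862·26.9 / 996900.6 = 64.5.

64.5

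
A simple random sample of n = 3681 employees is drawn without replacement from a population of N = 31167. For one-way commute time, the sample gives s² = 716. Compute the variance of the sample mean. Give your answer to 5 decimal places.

Under SRS without replacement, Var(ȳ) = (1 − f)·s²/n with f = n/N = 3681/31167 = 0.11810569.
Var(ȳ) = (1 − 0.11810569)·716/3681 = 0.88189431·0.19451236 = 0.17153934.

0.17154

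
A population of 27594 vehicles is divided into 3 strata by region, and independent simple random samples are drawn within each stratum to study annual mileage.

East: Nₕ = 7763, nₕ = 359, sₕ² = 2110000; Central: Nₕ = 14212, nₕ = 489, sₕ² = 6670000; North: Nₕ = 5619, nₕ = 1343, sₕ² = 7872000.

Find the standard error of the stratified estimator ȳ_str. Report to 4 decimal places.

64.2057

Var(ȳ_str) = Σₕ Wₕ²(1 − fₕ)sₕ²/nₕ with Wₕ = Nₕ/N, N = 27594.
East: Wₕ = 0.28132927; term = 0.28132927²·(1 − 0.04624501)·2110000/359 = 443.6645.
Central: Wₕ = 0.51503950; term = 0.51503950²·(1 − 0.03440754)·6670000/489 = 3493.7507.
North: Wₕ = 0.20363122; term = 0.20363122²·(1 − 0.23901050)·7872000/1343 = 184.95943.
Sum = 4122.3746.
SE = √(4122.3746) = 64.2057.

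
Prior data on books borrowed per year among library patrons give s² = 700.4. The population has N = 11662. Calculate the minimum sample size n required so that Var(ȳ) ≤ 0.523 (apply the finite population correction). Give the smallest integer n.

Without fpc, n₀ = s²/D = 700.4/0.523 = 1339.1969.
With fpc, (1 − n/N)·s²/n ≤ D requires n ≥ n₀/(1 + n₀/N) = 1339.1969/(1 + 1339.1969/11662) = 1201.2520.
Rounding up, n = 1202.

1202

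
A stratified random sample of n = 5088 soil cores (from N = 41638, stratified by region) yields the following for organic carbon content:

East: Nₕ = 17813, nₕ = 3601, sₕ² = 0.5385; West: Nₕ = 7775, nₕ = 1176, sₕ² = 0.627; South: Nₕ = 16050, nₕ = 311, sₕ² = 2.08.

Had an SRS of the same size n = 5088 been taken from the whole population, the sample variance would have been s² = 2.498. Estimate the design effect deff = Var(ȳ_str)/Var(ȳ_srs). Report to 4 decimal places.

Var(ȳ_str) = Σ Wₕ²(1−fₕ)sₕ²/nₕ with Wₕ = Nₕ/41638:
  East: (17813/41638)²·(1−3601/17813)·0.5385/3601 = 2.1836103 × 10^-5
  West: (7775/41638)²·(1−1176/7775)·0.627/1176 = 1.5778257 × 10^-5
  South: (16050/41638)²·(1−311/16050)·2.08/311 = 9.7448553 × 10^-4
  → Var(ȳ_str) = 0.0010120999.
Var(ȳ_srs) = (1 − 5088/41638)·2.498/5088 = 4.3096584 × 10^-4.
deff = 0.0010120999 / (4.3096584 × 10^-4) = 2.3484.

2.3484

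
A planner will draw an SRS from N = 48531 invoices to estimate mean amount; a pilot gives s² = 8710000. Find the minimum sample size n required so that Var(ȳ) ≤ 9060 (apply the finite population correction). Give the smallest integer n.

943

Without fpc, n₀ = s²/D = 8710000/9060 = 961.3687.
With fpc, (1 − n/N)·s²/n ≤ D requires n ≥ n₀/(1 + n₀/N) = 961.3687/(1 + 961.3687/48531) = 942.6945.
Rounding up, n = 943.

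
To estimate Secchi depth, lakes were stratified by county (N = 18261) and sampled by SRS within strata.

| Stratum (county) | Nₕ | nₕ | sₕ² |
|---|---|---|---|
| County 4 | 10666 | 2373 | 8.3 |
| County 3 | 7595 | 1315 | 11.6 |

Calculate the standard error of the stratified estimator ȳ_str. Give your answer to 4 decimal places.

Var(ȳ_str) = Σₕ Wₕ²(1 − fₕ)sₕ²/nₕ with Wₕ = Nₕ/N, N = 18261.
County 4: Wₕ = 0.58408630; term = 0.58408630²·(1 − 0.22248266)·8.3/2373 = 9.2777889 × 10^-4.
County 3: Wₕ = 0.41591370; term = 0.41591370²·(1 − 0.17314022)·11.6/1315 = 0.001261742.
Sum = 0.0021895209.
SE = √(0.0021895209) = 0.0468.

0.0468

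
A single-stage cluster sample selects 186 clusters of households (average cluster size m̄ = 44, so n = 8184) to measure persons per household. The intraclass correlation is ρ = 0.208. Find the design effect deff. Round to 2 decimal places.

9.94

deff = 1 + (44 − 1)·0.208 = 1 + 8.944 = 9.944.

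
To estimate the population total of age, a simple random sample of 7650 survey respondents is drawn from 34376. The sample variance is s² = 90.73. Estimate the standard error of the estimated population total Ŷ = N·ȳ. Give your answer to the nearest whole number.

3301

Var(Ŷ) = N²·Var(ȳ) = N²·(1 − n/N)·s²/n.
f = 7650/34376 = 0.22253898; Var(ȳ) = 0.77746102·90.73/7650 = 0.0092207893.
Var(Ŷ) = 34376² · 0.0092207893 = 1.0896293 × 10^7.
SE(Ŷ) = √(1.0896293 × 10^7) = 3301.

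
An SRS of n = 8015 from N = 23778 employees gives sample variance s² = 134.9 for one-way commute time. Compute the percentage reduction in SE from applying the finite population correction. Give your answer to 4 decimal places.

f = n/N = 8015/23778 = 0.33707629.
SE_no-fpc = √(s²/n) = 0.12973412; SE_fpc = √((1−f)s²/n) = 0.10562969.
Ratio = √(1−f) = 0.81420127. Reduction = 100·(1 − 0.81420127) = 18.5799%.

18.5799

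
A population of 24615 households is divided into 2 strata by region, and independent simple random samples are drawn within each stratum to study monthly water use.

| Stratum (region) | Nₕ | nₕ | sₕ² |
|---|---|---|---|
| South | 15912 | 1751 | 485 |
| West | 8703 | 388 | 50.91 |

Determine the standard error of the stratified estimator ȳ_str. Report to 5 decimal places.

0.34450

Var(ȳ_str) = Σₕ Wₕ²(1 − fₕ)sₕ²/nₕ with Wₕ = Nₕ/N, N = 24615.
South: Wₕ = 0.64643510; term = 0.64643510²·(1 − 0.11004274)·485/1751 = 0.10300887.
West: Wₕ = 0.35356490; term = 0.35356490²·(1 − 0.04458233)·50.91/388 = 0.015671224.
Sum = 0.11868009.
SE = √(0.11868009) = 0.34450.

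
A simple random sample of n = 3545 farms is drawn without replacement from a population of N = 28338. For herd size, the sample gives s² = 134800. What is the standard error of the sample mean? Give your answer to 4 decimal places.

5.7679

Under SRS without replacement, Var(ȳ) = (1 − f)·s²/n with f = n/N = 3545/28338 = 0.12509704.
Var(ȳ) = (1 − 0.12509704)·134800/3545 = 0.87490296·38.025388 = 33.268524.
SE(ȳ) = √(33.268524) = 5.7679.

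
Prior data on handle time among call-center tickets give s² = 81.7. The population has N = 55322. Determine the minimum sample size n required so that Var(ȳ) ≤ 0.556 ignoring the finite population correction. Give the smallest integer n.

Without fpc, n₀ = s²/D = 81.7/0.556 = 146.9424.
Rounding up, n = 147.

147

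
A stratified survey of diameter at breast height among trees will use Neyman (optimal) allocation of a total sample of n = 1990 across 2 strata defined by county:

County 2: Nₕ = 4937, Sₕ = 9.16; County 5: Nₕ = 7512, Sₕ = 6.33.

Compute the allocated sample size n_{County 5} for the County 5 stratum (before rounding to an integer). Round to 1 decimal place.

1020.0

Neyman allocation: nₕ = n·NₕSₕ / Σⱼ NⱼSⱼ.
Σ NⱼSⱼ = 4937·9.16 + 7512·6.33 = 92773.88.
n_{County 5} = 1990·7512·6.33 / 92773.88 = 1020.0.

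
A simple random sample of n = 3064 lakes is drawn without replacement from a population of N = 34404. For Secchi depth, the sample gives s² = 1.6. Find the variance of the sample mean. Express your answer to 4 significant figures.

4.757 × 10^-4

Under SRS without replacement, Var(ȳ) = (1 − f)·s²/n with f = n/N = 3064/34404 = 0.08905941.
Var(ȳ) = (1 − 0.08905941)·1.6/3064 = 0.91094059·5.2219321 × 10^-4 = 4.7568699 × 10^-4.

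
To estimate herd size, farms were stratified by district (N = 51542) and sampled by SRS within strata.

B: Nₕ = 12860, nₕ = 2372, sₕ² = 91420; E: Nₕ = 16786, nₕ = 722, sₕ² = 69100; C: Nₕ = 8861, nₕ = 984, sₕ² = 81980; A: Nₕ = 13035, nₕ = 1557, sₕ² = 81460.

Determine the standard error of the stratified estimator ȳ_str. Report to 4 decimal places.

Var(ȳ_str) = Σₕ Wₕ²(1 − fₕ)sₕ²/nₕ with Wₕ = Nₕ/N, N = 51542.
B: Wₕ = 0.24950526; term = 0.24950526²·(1 − 0.18444790)·91420/2372 = 1.9567604.
E: Wₕ = 0.32567615; term = 0.32567615²·(1 − 0.04301203)·69100/722 = 9.7144727.
C: Wₕ = 0.17191805; term = 0.17191805²·(1 − 0.11104841)·81980/984 = 2.18894.
A: Wₕ = 0.25290055; term = 0.25290055²·(1 − 0.11944764)·81460/1557 = 2.9465276.
Sum = 16.806701.
SE = √(16.806701) = 4.0996.

4.0996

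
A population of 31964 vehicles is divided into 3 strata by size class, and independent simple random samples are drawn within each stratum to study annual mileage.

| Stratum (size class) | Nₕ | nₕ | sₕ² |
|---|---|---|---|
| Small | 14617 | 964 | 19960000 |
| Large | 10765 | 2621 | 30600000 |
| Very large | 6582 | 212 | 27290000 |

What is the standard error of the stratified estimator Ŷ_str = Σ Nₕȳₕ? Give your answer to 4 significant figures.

3.249 × 10^6

Var(Ŷ_str) = Σₕ Nₕ²(1 − fₕ)sₕ²/nₕ.
Small: 14617²·(1 − 964/14617)·19960000/964 = 4.1320906 × 10^12.
Large: 10765²·(1 − 2621/10765)·30600000/2621 = 1.0235433 × 10^12.
Very large: 6582²·(1 − 212/6582)·27290000/212 = 5.3971562 × 10^12.
Sum = 1.055279 × 10^13.
SE = √(1.055279 × 10^13) = 3.249 × 10^6.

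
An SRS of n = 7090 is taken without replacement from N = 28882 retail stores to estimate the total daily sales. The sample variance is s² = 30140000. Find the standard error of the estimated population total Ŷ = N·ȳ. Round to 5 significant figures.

Var(Ŷ) = N²·Var(ȳ) = N²·(1 − n/N)·s²/n.
f = 7090/28882 = 0.24548161; Var(ȳ) = 0.75451839·30140000/7090 = 3207.5013.
Var(Ŷ) = 28882² · 3207.5013 = 2.6756011 × 10^12.
SE(Ŷ) = √(2.6756011 × 10^12) = 1.6357 × 10^6.

1.6357 × 10^6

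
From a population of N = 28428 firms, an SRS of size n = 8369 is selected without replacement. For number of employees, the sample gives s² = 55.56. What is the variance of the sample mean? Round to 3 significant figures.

Under SRS without replacement, Var(ȳ) = (1 − f)·s²/n with f = n/N = 8369/28428 = 0.29439285.
Var(ȳ) = (1 − 0.29439285)·55.56/8369 = 0.70560715·0.006638786 = 0.0046843749.

0.00468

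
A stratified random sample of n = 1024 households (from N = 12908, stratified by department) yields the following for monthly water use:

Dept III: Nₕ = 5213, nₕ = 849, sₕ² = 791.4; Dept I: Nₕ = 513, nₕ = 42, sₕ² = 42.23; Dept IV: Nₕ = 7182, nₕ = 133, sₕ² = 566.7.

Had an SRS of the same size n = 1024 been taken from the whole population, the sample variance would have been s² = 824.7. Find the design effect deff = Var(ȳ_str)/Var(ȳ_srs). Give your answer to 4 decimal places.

1.9197

Var(ȳ_str) = Σ Wₕ²(1−fₕ)sₕ²/nₕ with Wₕ = Nₕ/12908:
  Dept III: (5213/12908)²·(1−849/5213)·791.4/849 = 0.12727494
  Dept I: (513/12908)²·(1−42/513)·42.23/42 = 0.0014581162
  Dept IV: (7182/12908)²·(1−133/7182)·566.7/133 = 1.2946625
  → Var(ȳ_str) = 1.4233956.
Var(ȳ_srs) = (1 − 1024/12908)·824.7/1024 = 0.74148048.
deff = 1.4233956 / 0.74148048 = 1.9197.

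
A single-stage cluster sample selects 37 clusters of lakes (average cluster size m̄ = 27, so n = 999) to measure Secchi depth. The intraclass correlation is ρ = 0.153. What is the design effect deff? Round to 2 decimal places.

4.98

deff = 1 + (27 − 1)·0.153 = 1 + 3.978 = 4.978.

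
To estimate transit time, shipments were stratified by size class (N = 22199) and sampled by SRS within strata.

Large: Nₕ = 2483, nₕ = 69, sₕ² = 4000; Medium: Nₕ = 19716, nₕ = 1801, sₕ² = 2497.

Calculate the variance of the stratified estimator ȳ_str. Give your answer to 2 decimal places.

1.70

Var(ȳ_str) = Σₕ Wₕ²(1 − fₕ)sₕ²/nₕ with Wₕ = Nₕ/N, N = 22199.
Large: Wₕ = 0.11185189; term = 0.11185189²·(1 − 0.02778896)·4000/69 = 0.70511193.
Medium: Wₕ = 0.88814811; term = 0.88814811²·(1 − 0.09134713)·2497/1801 = 0.99374196.
Sum = 1.6988539.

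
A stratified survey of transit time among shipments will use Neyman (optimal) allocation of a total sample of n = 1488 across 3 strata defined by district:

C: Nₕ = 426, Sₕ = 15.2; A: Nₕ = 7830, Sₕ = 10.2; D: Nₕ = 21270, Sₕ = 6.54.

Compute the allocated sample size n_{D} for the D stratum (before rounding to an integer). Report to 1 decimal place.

Neyman allocation: nₕ = n·NₕSₕ / Σⱼ NⱼSⱼ.
Σ NⱼSⱼ = 426·15.2 + 7830·10.2 + 21270·6.54 = 225447.
n_{D} = 1488·21270·6.54 / 225447 = 918.1.

918.1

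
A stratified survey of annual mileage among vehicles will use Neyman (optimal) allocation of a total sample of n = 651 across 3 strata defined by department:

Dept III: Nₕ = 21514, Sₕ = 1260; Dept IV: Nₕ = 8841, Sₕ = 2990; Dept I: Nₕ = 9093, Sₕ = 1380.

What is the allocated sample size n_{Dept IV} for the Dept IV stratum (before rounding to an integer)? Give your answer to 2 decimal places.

Neyman allocation: nₕ = n·NₕSₕ / Σⱼ NⱼSⱼ.
Σ NⱼSⱼ = 21514·1260 + 8841·2990 + 9093·1380 = 6.609057 × 10^7.
n_{Dept IV} = 651·8841·2990 / (6.609057 × 10^7) = 260.38.

260.38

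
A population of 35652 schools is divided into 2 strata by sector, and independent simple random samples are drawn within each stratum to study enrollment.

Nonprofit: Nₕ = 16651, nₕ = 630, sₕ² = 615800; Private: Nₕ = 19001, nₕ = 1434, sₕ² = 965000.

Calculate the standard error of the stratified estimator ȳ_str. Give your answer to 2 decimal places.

Var(ȳ_str) = Σₕ Wₕ²(1 − fₕ)sₕ²/nₕ with Wₕ = Nₕ/N, N = 35652.
Nonprofit: Wₕ = 0.46704252; term = 0.46704252²·(1 − 0.03783557)·615800/630 = 205.14516.
Private: Wₕ = 0.53295748; term = 0.53295748²·(1 − 0.07546971)·965000/1434 = 176.71948.
Sum = 381.86464.
SE = √(381.86464) = 19.54.

19.54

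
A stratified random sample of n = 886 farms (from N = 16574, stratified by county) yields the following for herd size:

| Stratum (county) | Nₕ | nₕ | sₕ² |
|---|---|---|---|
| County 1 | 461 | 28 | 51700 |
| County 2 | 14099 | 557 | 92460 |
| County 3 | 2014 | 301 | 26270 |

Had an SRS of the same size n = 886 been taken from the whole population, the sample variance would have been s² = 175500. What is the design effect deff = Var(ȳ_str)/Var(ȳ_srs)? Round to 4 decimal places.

Var(ȳ_str) = Σ Wₕ²(1−fₕ)sₕ²/nₕ with Wₕ = Nₕ/16574:
  County 1: (461/16574)²·(1−28/461)·51700/28 = 1.3417347
  County 2: (14099/16574)²·(1−557/14099)·92460/557 = 115.37591
  County 3: (2014/16574)²·(1−301/2014)·26270/301 = 1.096114
  → Var(ȳ_str) = 117.81376.
Var(ȳ_srs) = (1 − 886/16574)·175500/886 = 187.49239.
deff = 117.81376 / 187.49239 = 0.6284.

0.6284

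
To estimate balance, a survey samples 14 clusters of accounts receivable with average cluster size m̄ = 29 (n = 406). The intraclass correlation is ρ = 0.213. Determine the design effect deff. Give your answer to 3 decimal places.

6.964

deff = 1 + (29 − 1)·0.213 = 1 + 5.964 = 6.964.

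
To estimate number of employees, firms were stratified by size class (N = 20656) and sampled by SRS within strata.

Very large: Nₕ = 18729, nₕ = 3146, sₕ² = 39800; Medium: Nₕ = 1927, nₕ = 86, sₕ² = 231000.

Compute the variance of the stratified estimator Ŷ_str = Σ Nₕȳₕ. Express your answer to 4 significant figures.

1.322 × 10^10

Var(Ŷ_str) = Σₕ Nₕ²(1 − fₕ)sₕ²/nₕ.
Very large: 18729²·(1 − 3146/18729)·39800/3146 = 3.6922408 × 10^9.
Medium: 1927²·(1 − 86/1927)·231000/86 = 9.5290374 × 10^9.
Sum = 1.3221278 × 10^10.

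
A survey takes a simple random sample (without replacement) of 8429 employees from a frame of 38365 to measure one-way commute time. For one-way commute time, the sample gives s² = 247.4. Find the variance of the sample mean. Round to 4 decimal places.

Under SRS without replacement, Var(ȳ) = (1 − f)·s²/n with f = n/N = 8429/38365 = 0.21970546.
Var(ȳ) = (1 − 0.21970546)·247.4/8429 = 0.78029454·0.02935105 = 0.022902464.

0.0229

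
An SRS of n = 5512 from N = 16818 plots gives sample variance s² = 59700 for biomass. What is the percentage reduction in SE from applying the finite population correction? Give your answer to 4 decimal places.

f = n/N = 5512/16818 = 0.32774408.
SE_no-fpc = √(s²/n) = 3.2910355; SE_fpc = √((1−f)s²/n) = 2.6983599.
Ratio = √(1−f) = 0.81991214. Reduction = 100·(1 − 0.81991214) = 18.0088%.

18.0088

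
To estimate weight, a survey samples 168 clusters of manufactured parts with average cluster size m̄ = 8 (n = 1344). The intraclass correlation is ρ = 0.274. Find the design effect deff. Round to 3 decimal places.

2.918

deff = 1 + (8 − 1)·0.274 = 1 + 1.918 = 2.918.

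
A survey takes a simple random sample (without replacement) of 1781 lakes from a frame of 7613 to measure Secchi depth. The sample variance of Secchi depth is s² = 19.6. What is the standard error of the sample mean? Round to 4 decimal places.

Under SRS without replacement, Var(ȳ) = (1 − f)·s²/n with f = n/N = 1781/7613 = 0.23394194.
Var(ȳ) = (1 − 0.23394194)·19.6/1781 = 0.76605806·0.011005053 = 0.0084305098.
SE(ȳ) = √(0.0084305098) = 0.0918.

0.0918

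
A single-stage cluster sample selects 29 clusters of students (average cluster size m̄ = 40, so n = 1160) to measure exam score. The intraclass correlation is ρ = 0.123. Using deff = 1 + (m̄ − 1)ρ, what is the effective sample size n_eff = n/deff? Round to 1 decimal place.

deff = 1 + (40 − 1)·0.123 = 1 + 4.797 = 5.797.
n_eff = 1160 / 5.797 = 200.1.

200.1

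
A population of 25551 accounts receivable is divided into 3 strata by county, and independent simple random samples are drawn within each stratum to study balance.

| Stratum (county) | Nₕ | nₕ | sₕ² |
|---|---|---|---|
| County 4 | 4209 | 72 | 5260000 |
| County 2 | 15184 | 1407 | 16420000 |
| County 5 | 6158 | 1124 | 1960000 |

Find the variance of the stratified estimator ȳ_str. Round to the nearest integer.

Var(ȳ_str) = Σₕ Wₕ²(1 − fₕ)sₕ²/nₕ with Wₕ = Nₕ/N, N = 25551.
County 4: Wₕ = 0.16472936; term = 0.16472936²·(1 − 0.01710620)·5260000/72 = 1948.5066.
County 2: Wₕ = 0.59426246; term = 0.59426246²·(1 − 0.09266333)·16420000/1407 = 3739.4188.
County 5: Wₕ = 0.24100818; term = 0.24100818²·(1 − 0.18252679)·1960000/1124 = 82.799336.
Sum = 5770.7247.

5771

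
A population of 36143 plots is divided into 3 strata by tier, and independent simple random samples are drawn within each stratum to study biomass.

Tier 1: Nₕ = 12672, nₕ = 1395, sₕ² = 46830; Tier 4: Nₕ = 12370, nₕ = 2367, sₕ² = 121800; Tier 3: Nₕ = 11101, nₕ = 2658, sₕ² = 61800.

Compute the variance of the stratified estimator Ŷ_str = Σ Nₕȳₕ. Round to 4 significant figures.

Var(Ŷ_str) = Σₕ Nₕ²(1 − fₕ)sₕ²/nₕ.
Tier 1: 12672²·(1 − 1395/12672)·46830/1395 = 4.7972096 × 10^9.
Tier 4: 12370²·(1 − 2367/12370)·121800/2367 = 6.3672074 × 10^9.
Tier 3: 11101²·(1 − 2658/11101)·61800/2658 = 2.1791764 × 10^9.
Sum = 1.3343593 × 10^10.

1.334 × 10^10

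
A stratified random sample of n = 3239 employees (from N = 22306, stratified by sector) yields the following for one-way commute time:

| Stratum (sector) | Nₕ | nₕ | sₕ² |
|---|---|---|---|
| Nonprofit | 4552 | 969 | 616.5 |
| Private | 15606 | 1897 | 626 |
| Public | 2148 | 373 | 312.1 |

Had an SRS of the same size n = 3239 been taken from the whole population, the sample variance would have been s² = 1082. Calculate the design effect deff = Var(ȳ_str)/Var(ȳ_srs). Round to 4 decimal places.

0.5924

Var(ȳ_str) = Σ Wₕ²(1−fₕ)sₕ²/nₕ with Wₕ = Nₕ/22306:
  Nonprofit: (4552/22306)²·(1−969/4552)·616.5/969 = 0.020855229
  Private: (15606/22306)²·(1−1897/15606)·626/1897 = 0.141893
  Public: (2148/22306)²·(1−373/2148)·312.1/373 = 0.0064117145
  → Var(ȳ_str) = 0.16915994.
Var(ȳ_srs) = (1 − 3239/22306)·1082/3239 = 0.28554659.
deff = 0.16915994 / 0.28554659 = 0.5924.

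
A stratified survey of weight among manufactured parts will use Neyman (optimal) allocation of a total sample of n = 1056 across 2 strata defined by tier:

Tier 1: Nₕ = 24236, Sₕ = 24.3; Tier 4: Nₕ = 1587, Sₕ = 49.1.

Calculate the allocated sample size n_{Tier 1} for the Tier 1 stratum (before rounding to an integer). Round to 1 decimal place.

932.6

Neyman allocation: nₕ = n·NₕSₕ / Σⱼ NⱼSⱼ.
Σ NⱼSⱼ = 24236·24.3 + 1587·49.1 = 666856.5.
n_{Tier 1} = 1056·24236·24.3 / 666856.5 = 932.6.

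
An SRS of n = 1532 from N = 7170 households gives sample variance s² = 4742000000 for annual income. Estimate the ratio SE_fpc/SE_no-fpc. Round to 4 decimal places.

0.8868

f = n/N = 1532/7170 = 0.21366806.
SE_no-fpc = √(s²/n) = 1759.3465; SE_fpc = √((1−f)s²/n) = 1560.1069.
Ratio = √(1−f) = 0.88675360.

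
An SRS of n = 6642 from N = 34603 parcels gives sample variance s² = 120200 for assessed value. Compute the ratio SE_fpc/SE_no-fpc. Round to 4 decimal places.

f = n/N = 6642/34603 = 0.19194867.
SE_no-fpc = √(s²/n) = 4.254052; SE_fpc = √((1−f)s²/n) = 3.8240386.
Ratio = √(1−f) = 0.89891675.

0.8989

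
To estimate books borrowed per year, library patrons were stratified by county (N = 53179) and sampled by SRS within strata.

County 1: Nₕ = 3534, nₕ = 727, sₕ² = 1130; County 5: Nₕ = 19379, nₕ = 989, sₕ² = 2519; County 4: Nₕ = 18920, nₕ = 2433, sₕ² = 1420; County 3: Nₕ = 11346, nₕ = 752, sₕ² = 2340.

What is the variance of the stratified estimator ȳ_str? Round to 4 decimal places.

0.5231

Var(ȳ_str) = Σₕ Wₕ²(1 − fₕ)sₕ²/nₕ with Wₕ = Nₕ/N, N = 53179.
County 1: Wₕ = 0.06645480; term = 0.06645480²·(1 − 0.20571590)·1130/727 = 0.005452211.
County 5: Wₕ = 0.36441076; term = 0.36441076²·(1 − 0.05103463)·2519/989 = 0.32097014.
County 4: Wₕ = 0.35577954; term = 0.35577954²·(1 − 0.12859408)·1420/2433 = 0.064376694.
County 3: Wₕ = 0.21335490; term = 0.21335490²·(1 − 0.06627886)·2340/752 = 0.13225754.
Sum = 0.52305659.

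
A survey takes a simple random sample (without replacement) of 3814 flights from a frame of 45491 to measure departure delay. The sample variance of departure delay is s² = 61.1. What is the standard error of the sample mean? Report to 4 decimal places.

0.1211

Under SRS without replacement, Var(ȳ) = (1 − f)·s²/n with f = n/N = 3814/45491 = 0.08384076.
Var(ȳ) = (1 − 0.08384076)·61.1/3814 = 0.91615924·0.016019927 = 0.014676804.
SE(ȳ) = √(0.014676804) = 0.1211.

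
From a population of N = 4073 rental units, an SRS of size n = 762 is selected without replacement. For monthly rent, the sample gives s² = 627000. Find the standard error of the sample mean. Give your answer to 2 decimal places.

Under SRS without replacement, Var(ȳ) = (1 − f)·s²/n with f = n/N = 762/4073 = 0.18708569.
Var(ȳ) = (1 − 0.18708569)·627000/762 = 0.81291431·822.83465 = 668.89406.
SE(ȳ) = √(668.89406) = 25.86.

25.86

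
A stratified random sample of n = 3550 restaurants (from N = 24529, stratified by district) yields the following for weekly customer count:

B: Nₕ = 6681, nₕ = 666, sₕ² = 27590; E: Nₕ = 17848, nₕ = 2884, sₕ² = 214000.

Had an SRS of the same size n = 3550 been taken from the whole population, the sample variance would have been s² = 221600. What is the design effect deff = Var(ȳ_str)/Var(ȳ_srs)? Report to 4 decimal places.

0.6688

Var(ȳ_str) = Σ Wₕ²(1−fₕ)sₕ²/nₕ with Wₕ = Nₕ/24529:
  B: (6681/24529)²·(1−666/6681)·27590/666 = 2.7669091
  E: (17848/24529)²·(1−2884/17848)·214000/2884 = 32.937914
  → Var(ȳ_str) = 35.704823.
Var(ȳ_srs) = (1 − 3550/24529)·221600/3550 = 53.388331.
deff = 35.704823 / 53.388331 = 0.6688.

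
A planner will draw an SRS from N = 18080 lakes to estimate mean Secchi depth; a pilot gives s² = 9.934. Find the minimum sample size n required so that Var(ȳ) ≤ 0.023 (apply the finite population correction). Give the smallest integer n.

Without fpc, n₀ = s²/D = 9.934/0.023 = 431.9130.
With fpc, (1 − n/N)·s²/n ≤ D requires n ≥ n₀/(1 + n₀/N) = 431.9130/(1 + 431.9130/18080) = 421.8358.
Rounding up, n = 422.

422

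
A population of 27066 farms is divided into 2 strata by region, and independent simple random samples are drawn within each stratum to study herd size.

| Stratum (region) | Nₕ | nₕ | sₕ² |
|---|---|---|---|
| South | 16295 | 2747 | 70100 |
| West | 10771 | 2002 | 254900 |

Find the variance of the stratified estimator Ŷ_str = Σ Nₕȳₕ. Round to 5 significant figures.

Var(Ŷ_str) = Σₕ Nₕ²(1 − fₕ)sₕ²/nₕ.
South: 16295²·(1 − 2747/16295)·70100/2747 = 5.6336377 × 10^9.
West: 10771²·(1 − 2002/10771)·254900/2002 = 1.2025741 × 10^10.
Sum = 1.7659379 × 10^10.

1.7659 × 10^10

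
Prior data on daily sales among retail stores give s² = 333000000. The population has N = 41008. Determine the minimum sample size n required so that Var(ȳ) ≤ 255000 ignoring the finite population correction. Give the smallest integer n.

Without fpc, n₀ = s²/D = 333000000/255000 = 1305.8824.
Rounding up, n = 1306.

1306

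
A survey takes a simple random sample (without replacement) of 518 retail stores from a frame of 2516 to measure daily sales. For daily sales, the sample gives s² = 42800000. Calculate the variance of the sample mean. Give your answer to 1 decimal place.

65614.4

Under SRS without replacement, Var(ȳ) = (1 − f)·s²/n with f = n/N = 518/2516 = 0.20588235.
Var(ȳ) = (1 − 0.20588235)·42800000/518 = 0.79411765·82625.483 = 65614.354.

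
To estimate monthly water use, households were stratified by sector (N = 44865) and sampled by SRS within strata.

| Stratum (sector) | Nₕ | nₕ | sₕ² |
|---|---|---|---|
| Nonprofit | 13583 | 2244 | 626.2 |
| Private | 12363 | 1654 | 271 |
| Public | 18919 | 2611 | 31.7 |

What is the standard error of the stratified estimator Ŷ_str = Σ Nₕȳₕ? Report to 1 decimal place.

Var(Ŷ_str) = Σₕ Nₕ²(1 − fₕ)sₕ²/nₕ.
Nonprofit: 13583²·(1 − 2244/13583)·626.2/2244 = 4.2979432 × 10^7.
Private: 12363²·(1 − 1654/12363)·271/1654 = 2.1692349 × 10^7.
Public: 18919²·(1 − 2611/18919)·31.7/2611 = 3.7458577 × 10^6.
Sum = 6.8417639 × 10^7.
SE = √(6.8417639 × 10^7) = 8271.5.

8271.5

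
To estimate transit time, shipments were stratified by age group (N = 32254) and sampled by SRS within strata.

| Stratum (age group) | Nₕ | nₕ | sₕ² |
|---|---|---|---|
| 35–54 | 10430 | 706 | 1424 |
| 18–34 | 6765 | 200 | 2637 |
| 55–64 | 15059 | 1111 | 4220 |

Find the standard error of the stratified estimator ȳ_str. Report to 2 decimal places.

Var(ȳ_str) = Σₕ Wₕ²(1 − fₕ)sₕ²/nₕ with Wₕ = Nₕ/N, N = 32254.
35–54: Wₕ = 0.32337074; term = 0.32337074²·(1 − 0.06768936)·1424/706 = 0.19663797.
18–34: Wₕ = 0.20974143; term = 0.20974143²·(1 − 0.02956393)·2637/200 = 0.56287959.
55–64: Wₕ = 0.46688783; term = 0.46688783²·(1 − 0.07377648)·4220/1111 = 0.76690099.
Sum = 1.5264186.
SE = √(1.5264186) = 1.24.

1.24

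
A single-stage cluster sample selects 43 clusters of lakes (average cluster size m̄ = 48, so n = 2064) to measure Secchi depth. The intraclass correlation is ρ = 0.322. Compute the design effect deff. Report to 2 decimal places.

deff = 1 + (48 − 1)·0.322 = 1 + 15.134 = 16.134.

16.13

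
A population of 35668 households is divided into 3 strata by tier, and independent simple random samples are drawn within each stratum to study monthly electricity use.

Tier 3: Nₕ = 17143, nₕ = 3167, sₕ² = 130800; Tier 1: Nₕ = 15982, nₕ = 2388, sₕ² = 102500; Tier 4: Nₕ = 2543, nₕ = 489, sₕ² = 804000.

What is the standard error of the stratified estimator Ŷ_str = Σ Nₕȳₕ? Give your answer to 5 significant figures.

166760

Var(Ŷ_str) = Σₕ Nₕ²(1 − fₕ)sₕ²/nₕ.
Tier 3: 17143²·(1 − 3167/17143)·130800/3167 = 9.8953098 × 10^9.
Tier 1: 15982²·(1 − 2388/15982)·102500/2388 = 9.32541 × 10^9.
Tier 4: 2543²·(1 − 489/2543)·804000/489 = 8.5880386 × 10^9.
Sum = 2.7808758 × 10^10.
SE = √(2.7808758 × 10^10) = 166760.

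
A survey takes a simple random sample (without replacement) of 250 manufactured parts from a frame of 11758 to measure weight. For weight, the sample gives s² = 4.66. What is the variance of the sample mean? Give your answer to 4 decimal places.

0.0182

Under SRS without replacement, Var(ȳ) = (1 − f)·s²/n with f = n/N = 250/11758 = 0.02126212.
Var(ȳ) = (1 − 0.02126212)·4.66/250 = 0.97873788·0.01864 = 0.018243674.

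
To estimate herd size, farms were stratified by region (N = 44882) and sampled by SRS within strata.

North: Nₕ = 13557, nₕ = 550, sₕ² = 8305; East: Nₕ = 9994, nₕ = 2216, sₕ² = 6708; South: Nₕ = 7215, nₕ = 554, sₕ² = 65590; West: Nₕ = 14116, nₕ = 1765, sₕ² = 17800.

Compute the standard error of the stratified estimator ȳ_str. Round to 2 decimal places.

Var(ȳ_str) = Σₕ Wₕ²(1 − fₕ)sₕ²/nₕ with Wₕ = Nₕ/N, N = 44882.
North: Wₕ = 0.30205873; term = 0.30205873²·(1 − 0.04056945)·8305/550 = 1.3218229.
East: Wₕ = 0.22267279; term = 0.22267279²·(1 − 0.22173304)·6708/2216 = 0.11681166.
South: Wₕ = 0.16075487; term = 0.16075487²·(1 − 0.07678448)·65590/554 = 2.8246148.
West: Wₕ = 0.31451361; term = 0.31451361²·(1 − 0.12503542)·17800/1765 = 0.87286014.
Sum = 5.1361095.
SE = √(5.1361095) = 2.27.

2.27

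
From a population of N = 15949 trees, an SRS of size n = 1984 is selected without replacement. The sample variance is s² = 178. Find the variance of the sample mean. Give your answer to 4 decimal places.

0.0786

Under SRS without replacement, Var(ȳ) = (1 − f)·s²/n with f = n/N = 1984/15949 = 0.12439651.
Var(ȳ) = (1 − 0.12439651)·178/1984 = 0.87560349·0.089717742 = 0.078557168.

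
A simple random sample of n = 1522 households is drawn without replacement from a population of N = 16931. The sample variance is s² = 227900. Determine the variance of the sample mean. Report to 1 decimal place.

Under SRS without replacement, Var(ȳ) = (1 − f)·s²/n with f = n/N = 1522/16931 = 0.08989428.
Var(ȳ) = (1 − 0.08989428)·227900/1522 = 0.91010572·149.73719 = 136.27667.

136.3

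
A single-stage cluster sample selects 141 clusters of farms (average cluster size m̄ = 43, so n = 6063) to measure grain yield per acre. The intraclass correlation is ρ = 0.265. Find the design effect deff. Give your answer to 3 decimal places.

deff = 1 + (43 − 1)·0.265 = 1 + 11.13 = 12.13.

12.130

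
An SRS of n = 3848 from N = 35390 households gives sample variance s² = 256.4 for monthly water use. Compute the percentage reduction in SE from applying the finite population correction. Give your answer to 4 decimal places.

5.5930

f = n/N = 3848/35390 = 0.10873128.
SE_no-fpc = √(s²/n) = 0.25813178; SE_fpc = √((1−f)s²/n) = 0.24369455.
Ratio = √(1−f) = 0.94407029. Reduction = 100·(1 − 0.94407029) = 5.5930%.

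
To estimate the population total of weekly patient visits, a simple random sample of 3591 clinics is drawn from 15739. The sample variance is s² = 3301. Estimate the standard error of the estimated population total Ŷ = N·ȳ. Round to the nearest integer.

Var(Ŷ) = N²·Var(ȳ) = N²·(1 − n/N)·s²/n.
f = 3591/15739 = 0.22815935; Var(ȳ) = 0.77184065·3301/3591 = 0.70950877.
Var(Ŷ) = 15739² · 0.70950877 = 1.7575676 × 10^8.
SE(Ŷ) = √(1.7575676 × 10^8) = 13257.

13257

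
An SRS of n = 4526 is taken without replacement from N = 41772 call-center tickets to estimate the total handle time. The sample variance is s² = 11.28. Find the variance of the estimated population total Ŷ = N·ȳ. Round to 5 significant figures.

3.8776 × 10^6

Var(Ŷ) = N²·Var(ȳ) = N²·(1 − n/N)·s²/n.
f = 4526/41772 = 0.10835009; Var(ȳ) = 0.89164991·11.28/4526 = 0.0022222296.
Var(Ŷ) = 41772² · 0.0022222296 = 3.8775684 × 10^6.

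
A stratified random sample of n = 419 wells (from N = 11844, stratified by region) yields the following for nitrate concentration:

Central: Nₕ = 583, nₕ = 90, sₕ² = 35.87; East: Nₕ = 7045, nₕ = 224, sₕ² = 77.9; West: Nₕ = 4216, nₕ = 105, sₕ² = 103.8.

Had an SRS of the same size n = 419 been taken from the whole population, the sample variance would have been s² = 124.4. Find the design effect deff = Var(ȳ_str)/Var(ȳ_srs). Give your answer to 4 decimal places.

Var(ȳ_str) = Σ Wₕ²(1−fₕ)sₕ²/nₕ with Wₕ = Nₕ/11844:
  Central: (583/11844)²·(1−90/583)·35.87/90 = 8.1659656 × 10^-4
  East: (7045/11844)²·(1−224/7045)·77.9/224 = 0.11913015
  West: (4216/11844)²·(1−105/4216)·103.8/105 = 0.1221404
  → Var(ȳ_str) = 0.24208715.
Var(ȳ_srs) = (1 − 419/11844)·124.4/419 = 0.28639417.
deff = 0.24208715 / 0.28639417 = 0.8453.

0.8453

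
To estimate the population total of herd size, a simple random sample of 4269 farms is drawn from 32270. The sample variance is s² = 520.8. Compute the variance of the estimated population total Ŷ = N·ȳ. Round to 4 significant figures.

Var(Ŷ) = N²·Var(ȳ) = N²·(1 − n/N)·s²/n.
f = 4269/32270 = 0.13229005; Var(ȳ) = 0.86770995·520.8/4269 = 0.10585695.
Var(Ŷ) = 32270² · 0.10585695 = 1.1023444 × 10^8.

1.102 × 10^8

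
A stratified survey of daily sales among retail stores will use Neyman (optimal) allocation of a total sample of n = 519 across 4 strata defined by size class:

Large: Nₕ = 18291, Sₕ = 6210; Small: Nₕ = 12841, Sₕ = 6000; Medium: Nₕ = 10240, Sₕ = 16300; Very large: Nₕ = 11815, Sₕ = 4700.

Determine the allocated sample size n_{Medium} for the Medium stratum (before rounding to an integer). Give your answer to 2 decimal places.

Neyman allocation: nₕ = n·NₕSₕ / Σⱼ NⱼSⱼ.
Σ NⱼSⱼ = 18291·6210 + 12841·6000 + 10240·16300 + 11815·4700 = 4.1307561 × 10^8.
n_{Medium} = 519·10240·16300 / (4.1307561 × 10^8) = 209.71.

209.71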